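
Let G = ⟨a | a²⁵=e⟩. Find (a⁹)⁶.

Compute successive powers of (a⁹), reducing at each step:
  (a⁹)²: (a⁹) · a⁹ = a¹⁸
  (a⁹)³: (a¹⁸) · a⁹ = a²
  (a⁹)⁴: (a²) · a⁹ = a¹¹
  (a⁹)⁵: (a¹¹) · a⁹ = a²⁰
  (a⁹)⁶: (a²⁰) · a⁹ = a⁴

Answer: a⁴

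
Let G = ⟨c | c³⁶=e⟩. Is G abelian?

G has a single generator, so G is cyclic and hence abelian.

Answer: Yes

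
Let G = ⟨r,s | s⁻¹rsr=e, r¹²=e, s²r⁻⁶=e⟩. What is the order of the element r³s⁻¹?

Compute successive powers until reaching e:
  (r³s⁻¹)¹ = r³s⁻¹, (r³s⁻¹)² = r⁶, (r³s⁻¹)³ = r³s, (r³s⁻¹)⁴ = e.
The smallest positive k with (r³s⁻¹)ᵏ = e is 4.

Answer: 4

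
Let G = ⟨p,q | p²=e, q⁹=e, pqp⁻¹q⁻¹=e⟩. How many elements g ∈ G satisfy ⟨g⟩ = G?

G is cyclic of order 18. An element generates G iff its order is 18, and a cyclic group of order 18 has exactly φ(18) = 6 such elements.

Answer: 6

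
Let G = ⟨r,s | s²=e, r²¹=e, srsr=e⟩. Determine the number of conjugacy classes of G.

The conjugacy classes (representative and size) are:
  [e] (size 1), [r²⁰] (size 2), [r²] (size 2), [r³] (size 2), [r¹⁷] (size 2), [r⁵] (size 2), [r⁶] (size 2), [r⁷] (size 2), [r⁸] (size 2), [r⁹] (size 2), [r¹⁰] (size 2), [s] (size 21).
Class equation: 1 + 2 + 2 + 2 + 2 + 2 + 2 + 2 + 2 + 2 + 2 + 21 = 42 = |G|. So G has 12 conjugacy classes.

Answer: 12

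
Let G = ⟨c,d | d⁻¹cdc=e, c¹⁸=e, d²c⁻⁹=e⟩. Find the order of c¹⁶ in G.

Compute successive powers until reaching e:
  (c¹⁶)¹ = c¹⁶, (c¹⁶)² = c¹⁴, (c¹⁶)³ = c¹², (c¹⁶)⁴ = c¹⁰, (c¹⁶)⁵ = c⁸, (c¹⁶)⁶ = c⁶, (c¹⁶)⁷ = c⁴, (c¹⁶)⁸ = c², (c¹⁶)⁹ = e.
The smallest positive k with (c¹⁶)ᵏ = e is 9.

Answer: 9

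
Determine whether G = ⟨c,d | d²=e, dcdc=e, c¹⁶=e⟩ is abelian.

c·d = cd but d·c = c¹⁵d, so c·d ≠ d·c and G is not abelian.

Answer: No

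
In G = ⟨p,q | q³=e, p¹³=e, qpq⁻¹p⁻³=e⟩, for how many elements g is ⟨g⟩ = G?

⟨g⟩ = G would require ord(g) = |G| = 39, but the maximum element order in G is 13 < 39. So G is not cyclic and no single element generates it: the count is 0.

Answer: 0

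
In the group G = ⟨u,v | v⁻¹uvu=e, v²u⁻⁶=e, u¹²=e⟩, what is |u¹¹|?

Compute successive powers until reaching e:
  (u¹¹)¹ = u¹¹, (u¹¹)² = u¹⁰, (u¹¹)³ = u⁹, (u¹¹)⁴ = u⁸, (u¹¹)⁵ = u⁷, (u¹¹)⁶ = u⁶, (u¹¹)⁷ = u⁵, (u¹¹)⁸ = u⁴, (u¹¹)⁹ = u³, (u¹¹)¹⁰ = u², (u¹¹)¹¹ = u, (u¹¹)¹² = e.
The smallest positive k with (u¹¹)ᵏ = e is 12.

Answer: 12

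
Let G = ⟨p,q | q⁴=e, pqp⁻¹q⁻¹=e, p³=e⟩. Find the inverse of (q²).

The order of (q²) is 2 (smallest k with (q²)ᵏ = e), so (q²)⁻¹ = (q²)¹ = q².
Check: (q²) · (q²) → (q²) · q² = e, giving e as required.

Answer: q²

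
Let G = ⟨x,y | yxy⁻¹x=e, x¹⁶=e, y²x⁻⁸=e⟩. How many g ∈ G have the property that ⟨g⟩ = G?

⟨g⟩ = G would require ord(g) = |G| = 32, but the maximum element order in G is 16 < 32. So G is not cyclic and no single element generates it: the count is 0.

Answer: 0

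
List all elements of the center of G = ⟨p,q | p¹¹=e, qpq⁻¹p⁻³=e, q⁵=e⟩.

An element z ∈ Z(G) iff z commutes with every generator.
For example e is central: e·p = p = p·e; e·q = q = q·e.
Whereas p ∉ Z(G) since p·q = pq ≠ p³q = q·p.
Checking each of the 55 elements this way gives Z(G) = {e}, of order 1.

Answer: {e}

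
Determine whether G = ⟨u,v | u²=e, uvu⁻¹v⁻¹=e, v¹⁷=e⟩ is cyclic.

|G| = 34. The element uv has order 34 (its powers give 34 distinct elements), so ⟨uv⟩ = G and G is cyclic.

Answer: Yes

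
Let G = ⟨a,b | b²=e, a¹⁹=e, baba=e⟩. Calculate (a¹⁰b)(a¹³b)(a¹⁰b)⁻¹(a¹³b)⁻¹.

[(a¹⁰b), (a¹³b)] = (a¹⁰b)·(a¹³b)·(a¹⁰b)⁻¹·(a¹³b)⁻¹.
  (a¹⁰b) · (a¹³b) = a¹⁶
  (a¹⁶) · (a¹⁰b) = a⁷b
  (a⁷b) · (a¹³b) = a¹³

Answer: a¹³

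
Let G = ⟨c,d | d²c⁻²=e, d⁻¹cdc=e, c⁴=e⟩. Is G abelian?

c·d = cd but d·c = cd⁻¹, so c·d ≠ d·c and G is not abelian.

Answer: No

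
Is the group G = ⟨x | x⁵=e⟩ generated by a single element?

|G| = 5. The element x has order 5 (its powers give 5 distinct elements), so ⟨x⟩ = G and G is cyclic.

Answer: Yes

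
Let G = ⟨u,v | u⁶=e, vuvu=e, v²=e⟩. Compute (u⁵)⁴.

Compute successive powers of (u⁵), reducing at each step:
  (u⁵)²: (u⁵) · u⁵ = u⁴
  (u⁵)³: (u⁴) · u⁵ = u³
  (u⁵)⁴: (u³) · u⁵ = u²

Answer: u²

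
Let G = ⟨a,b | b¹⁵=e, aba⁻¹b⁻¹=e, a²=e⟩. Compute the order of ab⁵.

Compute successive powers until reaching e:
  (ab⁵)¹ = ab⁵, (ab⁵)² = b¹⁰, (ab⁵)³ = a, (ab⁵)⁴ = b⁵, (ab⁵)⁵ = ab¹⁰, (ab⁵)⁶ = e.
The smallest positive k with (ab⁵)ᵏ = e is 6.

Answer: 6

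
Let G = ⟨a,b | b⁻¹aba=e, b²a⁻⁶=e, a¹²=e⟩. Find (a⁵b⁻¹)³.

Compute successive powers of (a⁵b⁻¹), reducing at each step:
  (a⁵b⁻¹)²: (a⁵b⁻¹) · a⁵ = b⁻¹;   (b⁻¹) · b⁻¹ = a⁶
  (a⁵b⁻¹)³: (a⁶) · a⁵ = a¹¹;   (a¹¹) · b⁻¹ = a⁵b

Answer: a⁵b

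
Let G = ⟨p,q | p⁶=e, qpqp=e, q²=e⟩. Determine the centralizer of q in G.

⟨q⟩ ⊆ C_G(q) since powers of q commute with q; so |C_G(q)| ≥ |⟨q⟩| = 2.
By orbit–stabilizer, |C_G(q)| = |G| / |conj. class of q| = 12 / 3 = 4.
The 4 elements commuting with q are {e, p³, q, p³q}.

Answer: {e, p³, q, p³q}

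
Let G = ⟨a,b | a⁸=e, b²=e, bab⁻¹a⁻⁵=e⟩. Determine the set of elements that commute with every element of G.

An element z ∈ Z(G) iff z commutes with every generator.
For example a² is central: (a²)·a = a³ = a·(a²); (a²)·b = a²b = b·(a²).
Whereas a ∉ Z(G) since a·b = ab ≠ a⁵b = b·a.
Checking each of the 16 elements this way gives Z(G) = {e, a², a⁴, a⁶}, of order 4.

Answer: {e, a², a⁴, a⁶}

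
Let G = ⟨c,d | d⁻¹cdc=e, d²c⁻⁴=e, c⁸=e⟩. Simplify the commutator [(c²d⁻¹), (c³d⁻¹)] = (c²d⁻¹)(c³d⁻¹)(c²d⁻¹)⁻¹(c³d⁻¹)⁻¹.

[(c²d⁻¹), (c³d⁻¹)] = (c²d⁻¹)·(c³d⁻¹)·(c²d⁻¹)⁻¹·(c³d⁻¹)⁻¹.
  (c²d⁻¹) · (c³d⁻¹) = c³
  (c³) · (c²d) = cd⁻¹
  (cd⁻¹) · (c³d) = c⁶

Answer: c⁶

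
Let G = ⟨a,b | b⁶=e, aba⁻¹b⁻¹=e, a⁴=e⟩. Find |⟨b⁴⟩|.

|⟨b⁴⟩| equals the order of b⁴. Compute successive powers until reaching e:
  (b⁴)¹ = b⁴, (b⁴)² = b², (b⁴)³ = e.
The smallest positive k with (b⁴)ᵏ = e is 3, so |⟨b⁴⟩| = 3.

Answer: 3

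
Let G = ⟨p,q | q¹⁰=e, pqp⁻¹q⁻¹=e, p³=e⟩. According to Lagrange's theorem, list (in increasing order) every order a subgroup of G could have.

|G| = 30 = 2 · 3 · 5. By Lagrange's theorem the order of any subgroup divides 30; the divisors of 30 are 1, 2, 3, 5, 6, 10, 15, 30.

Answer: 1, 2, 3, 5, 6, 10, 15, 30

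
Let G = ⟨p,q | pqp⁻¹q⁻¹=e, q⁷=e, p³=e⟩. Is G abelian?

Each pair of generators commutes: p·q = pq = q·p. Since the generators pairwise commute, every element of G commutes with every other, so G is abelian.

Answer: Yes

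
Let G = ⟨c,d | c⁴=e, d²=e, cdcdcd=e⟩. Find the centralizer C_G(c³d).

⟨c³d⟩ ⊆ C_G(c³d) since powers of c³d commute with c³d; so |C_G(c³d)| ≥ |⟨c³d⟩| = 3.
By orbit–stabilizer, |C_G(c³d)| = |G| / |conj. class of c³d| = 24 / 8 = 3.
The 3 elements commuting with c³d are {e, c³d, dc}.

Answer: {e, c³d, dc}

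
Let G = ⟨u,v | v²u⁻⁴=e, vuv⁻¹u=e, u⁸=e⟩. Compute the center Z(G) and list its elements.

An element z ∈ Z(G) iff z commutes with every generator.
For example u⁴ is central: (u⁴)·u = u⁵ = u·(u⁴); (u⁴)·v = v⁻¹ = v·(u⁴).
Whereas u ∉ Z(G) since u·v = uv ≠ u³v⁻¹ = v·u.
Checking each of the 16 elements this way gives Z(G) = {e, u⁴}, of order 2.

Answer: {e, u⁴}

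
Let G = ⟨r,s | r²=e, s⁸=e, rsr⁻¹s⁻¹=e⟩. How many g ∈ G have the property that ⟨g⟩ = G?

⟨g⟩ = G would require ord(g) = |G| = 16, but the maximum element order in G is 8 < 16. So G is not cyclic and no single element generates it: the count is 0.

Answer: 0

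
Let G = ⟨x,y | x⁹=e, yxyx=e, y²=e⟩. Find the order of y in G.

Compute successive powers until reaching e:
  y¹ = y, y² = e.
The smallest positive k with yᵏ = e is 2.

Answer: 2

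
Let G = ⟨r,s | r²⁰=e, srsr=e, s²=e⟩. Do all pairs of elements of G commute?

r·s = rs but s·r = r¹⁹s, so r·s ≠ s·r and G is not abelian.

Answer: No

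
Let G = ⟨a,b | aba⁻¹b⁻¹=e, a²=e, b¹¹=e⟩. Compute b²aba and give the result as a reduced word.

Multiply left to right, reducing at each step:
  (b²) · a = ab²
  (ab²) · b = ab³
  (ab³) · a = b³

Answer: b³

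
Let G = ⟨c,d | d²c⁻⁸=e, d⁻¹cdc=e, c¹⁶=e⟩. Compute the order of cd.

Compute successive powers until reaching e:
  (cd)¹ = cd, (cd)² = c⁸, (cd)³ = cd⁻¹, (cd)⁴ = e.
The smallest positive k with (cd)ᵏ = e is 4.

Answer: 4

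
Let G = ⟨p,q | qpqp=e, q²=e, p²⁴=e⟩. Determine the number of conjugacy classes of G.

The conjugacy classes (representative and size) are:
  [e] (size 1), [p²³] (size 2), [p²] (size 2), [p³] (size 2), [p²⁰] (size 2), [p¹⁹] (size 2), [p⁶] (size 2), [p⁷] (size 2), [p⁸] (size 2), [p⁹] (size 2), [p¹⁴] (size 2), [p¹¹] (size 2), [p¹²] (size 1), [p⁴q] (size 12), [p⁵q] (size 12).
Class equation: 1 + 2 + 2 + 2 + 2 + 2 + 2 + 2 + 2 + 2 + 2 + 2 + 1 + 12 + 12 = 48 = |G|. So G has 15 conjugacy classes.

Answer: 15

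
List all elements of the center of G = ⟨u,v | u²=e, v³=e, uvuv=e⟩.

An element z ∈ Z(G) iff z commutes with every generator.
For example e is central: e·u = u = u·e; e·v = v = v·e.
Whereas u ∉ Z(G) since u·v = uv ≠ uv² = v·u.
Checking each of the 6 elements this way gives Z(G) = {e}, of order 1.

Answer: {e}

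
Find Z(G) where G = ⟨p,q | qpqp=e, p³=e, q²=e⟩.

An element z ∈ Z(G) iff z commutes with every generator.
For example e is central: e·p = p = p·e; e·q = q = q·e.
Whereas p ∉ Z(G) since p·q = pq ≠ p²q = q·p.
Checking each of the 6 elements this way gives Z(G) = {e}, of order 1.

Answer: {e}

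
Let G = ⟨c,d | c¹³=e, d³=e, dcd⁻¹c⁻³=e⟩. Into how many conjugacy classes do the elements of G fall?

The conjugacy classes (representative and size) are:
  [e] (size 1), [c] (size 3), [c⁵] (size 3), [c¹⁰] (size 3), [c⁸] (size 3), [c¹⁰d] (size 13), [c⁷d²] (size 13).
Class equation: 1 + 3 + 3 + 3 + 3 + 13 + 13 = 39 = |G|. So G has 7 conjugacy classes.

Answer: 7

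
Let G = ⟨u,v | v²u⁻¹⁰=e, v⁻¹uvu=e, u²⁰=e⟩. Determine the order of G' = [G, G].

G' = [G, G] is generated by all commutators. The generator-pair commutators are: [u, v] = u².
The subgroup they normally generate is {e, u², u⁴, u⁶, u⁸, u¹⁰, u¹², u¹⁴, u¹⁶, u¹⁸}, of order 10.
Check: |G/G'| = 40/10 = 4 is the order of the abelianisation.

Answer: 10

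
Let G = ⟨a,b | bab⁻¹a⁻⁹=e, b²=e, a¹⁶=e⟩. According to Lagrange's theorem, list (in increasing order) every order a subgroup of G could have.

|G| = 32 = 2⁵. By Lagrange's theorem the order of any subgroup divides 32; the divisors of 32 are 1, 2, 4, 8, 16, 32.

Answer: 1, 2, 4, 8, 16, 32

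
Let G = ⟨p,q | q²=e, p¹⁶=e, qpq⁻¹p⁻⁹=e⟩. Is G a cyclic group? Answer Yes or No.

Every cyclic group is abelian. But p·q = pq while q·p = p⁹q, so p·q ≠ q·p and G is not abelian. Hence G is not cyclic.

Answer: No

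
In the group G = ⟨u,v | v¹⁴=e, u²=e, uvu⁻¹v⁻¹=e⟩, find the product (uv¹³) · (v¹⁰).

Compute (uv¹³) · (v¹⁰) by multiplying left to right and reducing via the relations at each step:
  (uv¹³) · v¹⁰ = uv⁹

Answer: uv⁹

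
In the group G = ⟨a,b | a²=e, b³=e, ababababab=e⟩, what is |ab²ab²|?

Compute successive powers until reaching e:
  (ab²ab²)¹ = ab²ab², (ab²ab²)² = ba, (ab²ab²)³ = ab², (ab²ab²)⁴ = baba, (ab²ab²)⁵ = e.
The smallest positive k with (ab²ab²)ᵏ = e is 5.

Answer: 5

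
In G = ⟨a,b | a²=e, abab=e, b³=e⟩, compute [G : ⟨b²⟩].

First find ord(b²) by computing successive powers:
  (b²)¹ = b², (b²)² = b, (b²)³ = e.
So |⟨b²⟩| = ord(b²) = 3. With |G| = 6, by Lagrange [G : ⟨b²⟩] = 6/3 = 2.

Answer: 2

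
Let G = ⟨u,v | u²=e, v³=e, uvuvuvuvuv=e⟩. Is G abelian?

u·v = uv but v·u = vu, so u·v ≠ v·u and G is not abelian.

Answer: No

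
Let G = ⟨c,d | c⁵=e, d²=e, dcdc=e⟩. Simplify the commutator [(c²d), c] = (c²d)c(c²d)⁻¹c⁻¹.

[(c²d), c] = (c²d)·c·(c²d)⁻¹·c⁻¹.
  (c²d) · c = cd
  (cd) · (c²d) = c⁴
  (c⁴) · (c⁴) = c³

Answer: c³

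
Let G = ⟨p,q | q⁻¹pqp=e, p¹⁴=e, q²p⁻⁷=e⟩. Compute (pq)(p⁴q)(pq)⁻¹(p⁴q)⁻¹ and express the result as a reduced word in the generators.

[(pq), (p⁴q)] = (pq)·(p⁴q)·(pq)⁻¹·(p⁴q)⁻¹.
  (pq) · (p⁴q) = p⁴
  (p⁴) · (pq⁻¹) = p⁵q⁻¹
  (p⁵q⁻¹) · (p⁴q⁻¹) = p⁸

Answer: p⁸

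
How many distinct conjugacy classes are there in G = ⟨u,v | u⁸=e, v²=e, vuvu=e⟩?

The conjugacy classes (representative and size) are:
  [e] (size 1), [u] (size 2), [u⁶] (size 2), [u³] (size 2), [u⁴] (size 1), [v] (size 4), [u⁵v] (size 4).
Class equation: 1 + 2 + 2 + 2 + 1 + 4 + 4 = 16 = |G|. So G has 7 conjugacy classes.

Answer: 7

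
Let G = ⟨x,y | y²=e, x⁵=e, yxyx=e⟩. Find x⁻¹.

The order of x is 5 (smallest k with xᵏ = e), so x⁻¹ = x⁴ = x⁴.
Check: x · (x⁴) → x · x⁴ = e, giving e as required.

Answer: x⁴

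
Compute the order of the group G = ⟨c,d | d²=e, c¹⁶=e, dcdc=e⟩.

Enumerate words in the generators, reducing via the relations: the distinct elements are
  {c, d, e, cd, c², c³, c⁴, c⁵, c⁶, c⁷, c⁸, c⁹, c²d, c³d, c¹², c¹³, c¹¹, c¹⁰, c¹⁴, c¹⁵, c⁴d, c⁵d, c⁶d, c⁷d, c⁸d, c⁹d, c¹²d, c¹³d, c¹¹d, c¹⁰d, c¹⁴d, c¹⁵d}.
No further products give new elements, so |G| = 32.

Answer: 32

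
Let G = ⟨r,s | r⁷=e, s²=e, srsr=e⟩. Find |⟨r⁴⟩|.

|⟨r⁴⟩| equals the order of r⁴. Compute successive powers until reaching e:
  (r⁴)¹ = r⁴, (r⁴)² = r, (r⁴)³ = r⁵, (r⁴)⁴ = r², (r⁴)⁵ = r⁶, (r⁴)⁶ = r³, (r⁴)⁷ = e.
The smallest positive k with (r⁴)ᵏ = e is 7, so |⟨r⁴⟩| = 7.

Answer: 7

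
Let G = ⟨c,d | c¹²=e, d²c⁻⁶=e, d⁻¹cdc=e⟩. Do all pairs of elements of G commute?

c·d = cd but d·c = c⁵d⁻¹, so c·d ≠ d·c and G is not abelian.

Answer: No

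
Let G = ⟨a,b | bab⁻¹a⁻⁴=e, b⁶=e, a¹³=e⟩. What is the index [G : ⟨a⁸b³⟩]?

First find ord(a⁸b³) by computing successive powers:
  (a⁸b³)¹ = a⁸b³, (a⁸b³)² = e.
So |⟨a⁸b³⟩| = ord(a⁸b³) = 2. With |G| = 78, by Lagrange [G : ⟨a⁸b³⟩] = 78/2 = 39.

Answer: 39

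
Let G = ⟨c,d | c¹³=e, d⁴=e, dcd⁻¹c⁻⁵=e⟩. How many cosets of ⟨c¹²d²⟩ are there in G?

First find ord(c¹²d²) by computing successive powers:
  (c¹²d²)¹ = c¹²d², (c¹²d²)² = e.
So |⟨c¹²d²⟩| = ord(c¹²d²) = 2. With |G| = 52, by Lagrange [G : ⟨c¹²d²⟩] = 52/2 = 26.

Answer: 26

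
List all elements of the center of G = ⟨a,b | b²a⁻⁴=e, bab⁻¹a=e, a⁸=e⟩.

An element z ∈ Z(G) iff z commutes with every generator.
For example a⁴ is central: (a⁴)·a = a⁵ = a·(a⁴); (a⁴)·b = b⁻¹ = b·(a⁴).
Whereas a ∉ Z(G) since a·b = ab ≠ a³b⁻¹ = b·a.
Checking each of the 16 elements this way gives Z(G) = {e, a⁴}, of order 2.

Answer: {e, a⁴}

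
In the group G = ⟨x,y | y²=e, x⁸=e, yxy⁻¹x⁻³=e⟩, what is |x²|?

Compute successive powers until reaching e:
  (x²)¹ = x², (x²)² = x⁴, (x²)³ = x⁶, (x²)⁴ = e.
The smallest positive k with (x²)ᵏ = e is 4.

Answer: 4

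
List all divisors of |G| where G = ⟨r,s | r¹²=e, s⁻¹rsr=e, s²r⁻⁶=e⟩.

|G| = 24 = 2³ · 3. By Lagrange's theorem the order of any subgroup divides 24; the divisors of 24 are 1, 2, 3, 4, 6, 8, 12, 24.

Answer: 1, 2, 3, 4, 6, 8, 12, 24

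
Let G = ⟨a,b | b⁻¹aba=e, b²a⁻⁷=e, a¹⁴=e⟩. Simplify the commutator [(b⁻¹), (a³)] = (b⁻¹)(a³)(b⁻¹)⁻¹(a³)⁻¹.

[(b⁻¹), (a³)] = (b⁻¹)·(a³)·(b⁻¹)⁻¹·(a³)⁻¹.
  (b⁻¹) · (a³) = a⁴b
  (a⁴b) · b = a¹¹
  (a¹¹) · (a¹¹) = a⁸

Answer: a⁸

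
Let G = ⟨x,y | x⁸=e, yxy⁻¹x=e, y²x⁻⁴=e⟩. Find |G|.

Enumerate words in the generators, reducing via the relations: the distinct elements are
  {e, x, y, xy, x², x³, x⁴, x⁵, x⁶, x⁷, x²y, x³y, y⁻¹, xy⁻¹, x²y⁻¹, x³y⁻¹}.
No further products give new elements, so |G| = 16.

Answer: 16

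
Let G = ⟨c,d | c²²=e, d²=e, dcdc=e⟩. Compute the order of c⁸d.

Compute successive powers until reaching e:
  (c⁸d)¹ = c⁸d, (c⁸d)² = e.
The smallest positive k with (c⁸d)ᵏ = e is 2.

Answer: 2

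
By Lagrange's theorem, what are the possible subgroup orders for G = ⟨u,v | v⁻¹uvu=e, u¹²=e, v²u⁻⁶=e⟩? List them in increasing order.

|G| = 24 = 2³ · 3. By Lagrange's theorem the order of any subgroup divides 24; the divisors of 24 are 1, 2, 3, 4, 6, 8, 12, 24.

Answer: 1, 2, 3, 4, 6, 8, 12, 24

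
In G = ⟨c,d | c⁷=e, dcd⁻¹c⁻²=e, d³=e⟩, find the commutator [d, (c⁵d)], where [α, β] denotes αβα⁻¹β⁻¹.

[d, (c⁵d)] = d·(c⁵d)·d⁻¹·(c⁵d)⁻¹.
  d · (c⁵d) = c³d²
  (c³d²) · (d²) = c³d
  (c³d) · (cd²) = c⁵

Answer: c⁵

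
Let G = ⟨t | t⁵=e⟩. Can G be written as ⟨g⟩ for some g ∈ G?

|G| = 5. The element t has order 5 (its powers give 5 distinct elements), so ⟨t⟩ = G and G is cyclic.

Answer: Yes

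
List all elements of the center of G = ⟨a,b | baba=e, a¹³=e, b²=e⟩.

An element z ∈ Z(G) iff z commutes with every generator.
For example e is central: e·a = a = a·e; e·b = b = b·e.
Whereas a ∉ Z(G) since a·b = ab ≠ a¹²b = b·a.
Checking each of the 26 elements this way gives Z(G) = {e}, of order 1.

Answer: {e}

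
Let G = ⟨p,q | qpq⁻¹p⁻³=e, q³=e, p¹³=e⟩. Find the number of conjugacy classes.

The conjugacy classes (representative and size) are:
  [e] (size 1), [p] (size 3), [p⁵] (size 3), [p¹⁰] (size 3), [p⁸] (size 3), [p¹⁰q] (size 13), [p⁷q²] (size 13).
Class equation: 1 + 3 + 3 + 3 + 3 + 13 + 13 = 39 = |G|. So G has 7 conjugacy classes.

Answer: 7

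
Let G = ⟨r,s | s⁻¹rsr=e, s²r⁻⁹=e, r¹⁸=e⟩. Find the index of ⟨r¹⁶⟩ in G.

First find ord(r¹⁶) by computing successive powers:
  (r¹⁶)¹ = r¹⁶, (r¹⁶)² = r¹⁴, (r¹⁶)³ = r¹², (r¹⁶)⁴ = r¹⁰, (r¹⁶)⁵ = r⁸, (r¹⁶)⁶ = r⁶, (r¹⁶)⁷ = r⁴, (r¹⁶)⁸ = r², (r¹⁶)⁹ = e.
So |⟨r¹⁶⟩| = ord(r¹⁶) = 9. With |G| = 36, by Lagrange [G : ⟨r¹⁶⟩] = 36/9 = 4.

Answer: 4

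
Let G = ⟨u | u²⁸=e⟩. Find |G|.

G is generated by a single element, so G is cyclic. The relator gives u²⁸ = e and no smaller power is forced to be e, so the 28 powers {e, u, u², u³, u⁴, u⁵, u⁶, u⁷, u⁸, u⁹, u²², u²³, u²¹, u²⁰, u²⁴, u²⁵, u²⁶, u²⁷, u¹², u¹³, u¹¹, u¹⁰, u¹⁴, u¹⁵, u¹⁶, u¹⁷, u¹⁸, u¹⁹} are distinct. Hence |G| = 28.

Answer: 28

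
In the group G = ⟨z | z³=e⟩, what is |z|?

Compute successive powers until reaching e:
  z¹ = z, z² = z², z³ = e.
The smallest positive k with zᵏ = e is 3.

Answer: 3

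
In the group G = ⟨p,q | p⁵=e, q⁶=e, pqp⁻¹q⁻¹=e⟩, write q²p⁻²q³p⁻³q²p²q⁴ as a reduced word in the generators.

Multiply left to right, reducing at each step:
  (q²) · p⁻² = p³q²
  (p³q²) · q³ = p³q⁵
  (p³q⁵) · p⁻³ = q⁵
  (q⁵) · q² = q
  q · p² = p²q
  (p²q) · q⁴ = p²q⁵

Answer: p²q⁵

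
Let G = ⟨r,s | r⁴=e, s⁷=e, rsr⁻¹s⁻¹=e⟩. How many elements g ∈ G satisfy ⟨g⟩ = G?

G is cyclic of order 28. An element generates G iff its order is 28, and a cyclic group of order 28 has exactly φ(28) = 12 such elements.

Answer: 12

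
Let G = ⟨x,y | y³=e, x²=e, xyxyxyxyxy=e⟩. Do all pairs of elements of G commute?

x·y = xy but y·x = yx, so x·y ≠ y·x and G is not abelian.

Answer: No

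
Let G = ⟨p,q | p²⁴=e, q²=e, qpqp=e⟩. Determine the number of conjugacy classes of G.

The conjugacy classes (representative and size) are:
  [e] (size 1), [p²³] (size 2), [p²] (size 2), [p³] (size 2), [p²⁰] (size 2), [p¹⁹] (size 2), [p⁶] (size 2), [p⁷] (size 2), [p⁸] (size 2), [p⁹] (size 2), [p¹⁴] (size 2), [p¹¹] (size 2), [p¹²] (size 1), [p⁴q] (size 12), [p⁵q] (size 12).
Class equation: 1 + 2 + 2 + 2 + 2 + 2 + 2 + 2 + 2 + 2 + 2 + 2 + 1 + 12 + 12 = 48 = |G|. So G has 15 conjugacy classes.

Answer: 15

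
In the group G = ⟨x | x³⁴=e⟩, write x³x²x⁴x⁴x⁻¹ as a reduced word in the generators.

Multiply left to right, reducing at each step:
  (x³) · x² = x⁵
  (x⁵) · x⁴ = x⁹
  (x⁹) · x⁴ = x¹³
  (x¹³) · x⁻¹ = x¹²

Answer: x¹²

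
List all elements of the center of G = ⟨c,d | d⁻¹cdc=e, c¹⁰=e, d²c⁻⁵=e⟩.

An element z ∈ Z(G) iff z commutes with every generator.
For example c⁵ is central: (c⁵)·c = c⁶ = c·(c⁵); (c⁵)·d = d⁻¹ = d·(c⁵).
Whereas c ∉ Z(G) since c·d = cd ≠ c⁴d⁻¹ = d·c.
Checking each of the 20 elements this way gives Z(G) = {e, c⁵}, of order 2.

Answer: {e, c⁵}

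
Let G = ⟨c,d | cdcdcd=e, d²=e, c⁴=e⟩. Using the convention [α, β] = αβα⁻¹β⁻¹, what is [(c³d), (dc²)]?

[(c³d), (dc²)] = (c³d)·(dc²)·(c³d)⁻¹·(dc²)⁻¹.
  (c³d) · (dc²) = c
  c · (dc) = cdc
  (cdc) · (c²d) = c²dc

Answer: c²dc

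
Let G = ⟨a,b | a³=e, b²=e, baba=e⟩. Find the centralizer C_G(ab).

⟨ab⟩ ⊆ C_G(ab) since powers of ab commute with ab; so |C_G(ab)| ≥ |⟨ab⟩| = 2.
By orbit–stabilizer, |C_G(ab)| = |G| / |conj. class of ab| = 6 / 3 = 2.
The 2 elements commuting with ab are {e, ab}.

Answer: {e, ab}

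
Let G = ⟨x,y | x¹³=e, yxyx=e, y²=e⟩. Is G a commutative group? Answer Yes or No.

x·y = xy but y·x = x¹²y, so x·y ≠ y·x and G is not abelian.

Answer: No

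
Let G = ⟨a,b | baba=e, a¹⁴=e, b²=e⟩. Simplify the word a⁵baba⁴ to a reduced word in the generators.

Multiply left to right, reducing at each step:
  (a⁵) · b = a⁵b
  (a⁵b) · a = a⁴b
  (a⁴b) · b = a⁴
  (a⁴) · a⁴ = a⁸

Answer: a⁸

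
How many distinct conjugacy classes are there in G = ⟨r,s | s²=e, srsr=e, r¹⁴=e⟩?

The conjugacy classes (representative and size) are:
  [e] (size 1), [r¹³] (size 2), [r²] (size 2), [r³] (size 2), [r¹⁰] (size 2), [r⁵] (size 2), [r⁸] (size 2), [r⁷] (size 1), [r⁶s] (size 7), [r⁹s] (size 7).
Class equation: 1 + 2 + 2 + 2 + 2 + 2 + 2 + 1 + 7 + 7 = 28 = |G|. So G has 10 conjugacy classes.

Answer: 10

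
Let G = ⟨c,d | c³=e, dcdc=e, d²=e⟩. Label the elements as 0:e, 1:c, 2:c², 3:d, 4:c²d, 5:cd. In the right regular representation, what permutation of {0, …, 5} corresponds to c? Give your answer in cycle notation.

(0 1 2)(3 4 5)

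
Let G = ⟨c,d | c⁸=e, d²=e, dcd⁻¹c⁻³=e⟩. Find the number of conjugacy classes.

The conjugacy classes (representative and size) are:
  [e] (size 1), [c³] (size 2), [c²] (size 2), [c⁴] (size 1), [c⁵] (size 2), [c⁴d] (size 4), [cd] (size 4).
Class equation: 1 + 2 + 2 + 1 + 2 + 4 + 4 = 16 = |G|. So G has 7 conjugacy classes.

Answer: 7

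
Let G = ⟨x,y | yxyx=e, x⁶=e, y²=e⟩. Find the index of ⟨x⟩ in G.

First find ord(x) by computing successive powers:
  x¹ = x, x² = x², x³ = x³, x⁴ = x⁴, x⁵ = x⁵, x⁶ = e.
So |⟨x⟩| = ord(x) = 6. With |G| = 12, by Lagrange [G : ⟨x⟩] = 12/6 = 2.

Answer: 2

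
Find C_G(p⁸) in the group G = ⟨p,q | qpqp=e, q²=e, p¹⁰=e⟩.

⟨p⁸⟩ ⊆ C_G(p⁸) since powers of p⁸ commute with p⁸; so |C_G(p⁸)| ≥ |⟨p⁸⟩| = 5.
By orbit–stabilizer, |C_G(p⁸)| = |G| / |conj. class of p⁸| = 20 / 2 = 10.
The 10 elements commuting with p⁸ are {e, p, p², p³, p⁴, p⁵, p⁶, p⁷, p⁸, p⁹}.

Answer: {e, p, p², p³, p⁴, p⁵, p⁶, p⁷, p⁸, p⁹}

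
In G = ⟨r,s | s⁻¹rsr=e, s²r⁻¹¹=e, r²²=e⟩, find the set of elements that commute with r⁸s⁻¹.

⟨r⁸s⁻¹⟩ ⊆ C_G(r⁸s⁻¹) since powers of r⁸s⁻¹ commute with r⁸s⁻¹; so |C_G(r⁸s⁻¹)| ≥ |⟨r⁸s⁻¹⟩| = 4.
By orbit–stabilizer, |C_G(r⁸s⁻¹)| = |G| / |conj. class of r⁸s⁻¹| = 44 / 11 = 4.
The 4 elements commuting with r⁸s⁻¹ are {e, r¹¹, r⁸s, r⁸s⁻¹}.

Answer: {e, r¹¹, r⁸s, r⁸s⁻¹}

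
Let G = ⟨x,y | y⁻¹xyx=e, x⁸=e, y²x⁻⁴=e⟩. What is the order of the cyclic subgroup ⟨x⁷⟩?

|⟨x⁷⟩| equals the order of x⁷. Compute successive powers until reaching e:
  (x⁷)¹ = x⁷, (x⁷)² = x⁶, (x⁷)³ = x⁵, (x⁷)⁴ = x⁴, (x⁷)⁵ = x³, (x⁷)⁶ = x², (x⁷)⁷ = x, (x⁷)⁸ = e.
The smallest positive k with (x⁷)ᵏ = e is 8, so |⟨x⁷⟩| = 8.

Answer: 8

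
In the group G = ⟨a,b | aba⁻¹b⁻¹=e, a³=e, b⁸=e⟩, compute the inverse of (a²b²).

The order of (a²b²) is 12 (smallest k with (a²b²)ᵏ = e), so (a²b²)⁻¹ = (a²b²)¹¹ = ab⁶.
Check: (a²b²) · (ab⁶) → (a²b²) · a = b²;   (b²) · b⁶ = e, giving e as required.

Answer: ab⁶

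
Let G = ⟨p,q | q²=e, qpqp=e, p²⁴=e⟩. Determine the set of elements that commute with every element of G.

An element z ∈ Z(G) iff z commutes with every generator.
For example p¹² is central: (p¹²)·p = p¹³ = p·(p¹²); (p¹²)·q = p¹²q = q·(p¹²).
Whereas p ∉ Z(G) since p·q = pq ≠ p²³q = q·p.
Checking each of the 48 elements this way gives Z(G) = {e, p¹²}, of order 2.

Answer: {e, p¹²}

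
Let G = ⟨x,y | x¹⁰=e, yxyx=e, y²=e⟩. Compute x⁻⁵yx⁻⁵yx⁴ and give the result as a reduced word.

Multiply left to right, reducing at each step:
  (x⁵) · y = x⁵y
  (x⁵y) · x⁻⁵ = y
  y · y = e
  e · x⁴ = x⁴

Answer: x⁴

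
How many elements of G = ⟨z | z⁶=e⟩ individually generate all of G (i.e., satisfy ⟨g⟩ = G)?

G is cyclic of order 6. An element generates G iff its order is 6, and a cyclic group of order 6 has exactly φ(6) = 2 such elements.

Answer: 2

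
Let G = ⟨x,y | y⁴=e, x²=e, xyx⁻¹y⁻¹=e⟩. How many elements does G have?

Enumerate words in the generators, reducing via the relations: the distinct elements are
  {e, x, y, xy, y², y³, xy², xy³}.
No further products give new elements, so |G| = 8.

Answer: 8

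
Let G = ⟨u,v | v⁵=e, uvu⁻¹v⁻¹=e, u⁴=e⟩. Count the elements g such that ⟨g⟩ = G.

G is cyclic of order 20. An element generates G iff its order is 20, and a cyclic group of order 20 has exactly φ(20) = 8 such elements.

Answer: 8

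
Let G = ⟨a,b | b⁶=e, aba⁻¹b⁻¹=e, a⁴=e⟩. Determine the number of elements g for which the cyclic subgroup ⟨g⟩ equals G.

⟨g⟩ = G would require ord(g) = |G| = 24, but the maximum element order in G is 12 < 24. So G is not cyclic and no single element generates it: the count is 0.

Answer: 0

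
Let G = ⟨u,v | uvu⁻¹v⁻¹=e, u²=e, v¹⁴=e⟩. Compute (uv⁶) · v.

Compute (uv⁶) · v by multiplying left to right and reducing via the relations at each step:
  (uv⁶) · v = uv⁷

Answer: uv⁷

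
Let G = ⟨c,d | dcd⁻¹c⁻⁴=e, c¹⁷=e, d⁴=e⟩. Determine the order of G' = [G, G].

G' = [G, G] is generated by all commutators. The generator-pair commutators are: [c, d] = c¹⁴.
The subgroup they normally generate is {e, c, c², c³, c⁴, c⁵, c⁶, c⁷, c⁸, c⁹, c¹⁰, c¹¹, c¹², c¹³, c¹⁴, c¹⁵, c¹⁶}, of order 17.
Check: |G/G'| = 68/17 = 4 is the order of the abelianisation.

Answer: 17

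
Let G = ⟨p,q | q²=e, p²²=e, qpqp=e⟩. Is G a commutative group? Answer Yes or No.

p·q = pq but q·p = p²¹q, so p·q ≠ q·p and G is not abelian.

Answer: No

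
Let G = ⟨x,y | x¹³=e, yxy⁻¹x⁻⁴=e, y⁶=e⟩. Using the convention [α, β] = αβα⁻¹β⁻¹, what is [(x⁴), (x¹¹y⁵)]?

[(x⁴), (x¹¹y⁵)] = (x⁴)·(x¹¹y⁵)·(x⁴)⁻¹·(x¹¹y⁵)⁻¹.
  (x⁴) · (x¹¹y⁵) = x²y⁵
  (x²y⁵) · (x⁹) = xy⁵
  (xy⁵) · (x⁸y) = x³

Answer: x³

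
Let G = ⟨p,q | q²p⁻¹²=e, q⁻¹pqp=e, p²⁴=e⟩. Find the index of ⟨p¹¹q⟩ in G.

First find ord(p¹¹q) by computing successive powers:
  (p¹¹q)¹ = p¹¹q, (p¹¹q)² = p¹², (p¹¹q)³ = p¹¹q⁻¹, (p¹¹q)⁴ = e.
So |⟨p¹¹q⟩| = ord(p¹¹q) = 4. With |G| = 48, by Lagrange [G : ⟨p¹¹q⟩] = 48/4 = 12.

Answer: 12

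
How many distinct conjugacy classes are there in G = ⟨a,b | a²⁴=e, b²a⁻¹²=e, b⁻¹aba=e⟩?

The conjugacy classes (representative and size) are:
  [e] (size 1), [a] (size 2), [a²] (size 2), [a³] (size 2), [a⁴] (size 2), [a⁵] (size 2), [a¹⁸] (size 2), [a⁷] (size 2), [a¹⁶] (size 2), [a¹⁵] (size 2), [a¹⁴] (size 2), [a¹³] (size 2), [a¹²] (size 1), [a⁶b] (size 12), [a⁵b⁻¹] (size 12).
Class equation: 1 + 2 + 2 + 2 + 2 + 2 + 2 + 2 + 2 + 2 + 2 + 2 + 1 + 12 + 12 = 48 = |G|. So G has 15 conjugacy classes.

Answer: 15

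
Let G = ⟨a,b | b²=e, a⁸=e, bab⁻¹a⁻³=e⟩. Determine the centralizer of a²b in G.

⟨a²b⟩ ⊆ C_G(a²b) since powers of a²b commute with a²b; so |C_G(a²b)| ≥ |⟨a²b⟩| = 2.
By orbit–stabilizer, |C_G(a²b)| = |G| / |conj. class of a²b| = 16 / 4 = 4.
The 4 elements commuting with a²b are {e, a⁴, a²b, a⁶b}.

Answer: {e, a⁴, a²b, a⁶b}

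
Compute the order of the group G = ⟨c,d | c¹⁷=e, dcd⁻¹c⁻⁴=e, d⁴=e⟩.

Enumerate words in the generators, reducing via the relations: the distinct elements are
  {c, d, e, cd, c², c³, c⁴, c⁵, c⁶, c⁷, c⁸, c⁹, d², d³, cd², cd³, c²d, c³d, c¹², c¹³, c¹¹, c¹⁰, c¹⁴, c¹⁵, c¹⁶, c⁴d, c⁵d, c⁶d, c⁷d, c⁸d, c⁹d, c²d², c²d³, c³d², c³d³, c¹²d, c¹³d, c¹¹d, c¹⁰d, c¹⁴d, c¹⁵d, c¹⁶d, c⁴d², c⁴d³, c⁵d², c⁵d³, c⁶d², c⁶d³, c⁷d², c⁷d³, c⁸d², c⁸d³, c⁹d², c⁹d³, c¹²d², c¹²d³, c¹³d², c¹³d³, c¹¹d², c¹¹d³, c¹⁰d², c¹⁰d³, c¹⁴d², c¹⁴d³, c¹⁵d², c¹⁵d³, c¹⁶d², c¹⁶d³}.
No further products give new elements, so |G| = 68.

Answer: 68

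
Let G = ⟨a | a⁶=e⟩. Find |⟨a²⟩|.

|⟨a²⟩| equals the order of a². Compute successive powers until reaching e:
  (a²)¹ = a², (a²)² = a⁴, (a²)³ = e.
The smallest positive k with (a²)ᵏ = e is 3, so |⟨a²⟩| = 3.

Answer: 3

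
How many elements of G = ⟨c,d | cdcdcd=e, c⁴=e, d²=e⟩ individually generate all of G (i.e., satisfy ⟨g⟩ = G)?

⟨g⟩ = G would require ord(g) = |G| = 24, but the maximum element order in G is 4 < 24. So G is not cyclic and no single element generates it: the count is 0.

Answer: 0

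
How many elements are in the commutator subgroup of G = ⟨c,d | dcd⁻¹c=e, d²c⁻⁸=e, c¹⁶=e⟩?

G' = [G, G] is generated by all commutators. The generator-pair commutators are: [c, d] = c².
The subgroup they normally generate is {e, c², c⁴, c⁶, c⁸, c¹⁰, c¹², c¹⁴}, of order 8.
Check: |G/G'| = 32/8 = 4 is the order of the abelianisation.

Answer: 8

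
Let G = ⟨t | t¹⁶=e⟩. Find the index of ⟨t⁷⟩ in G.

First find ord(t⁷) by computing successive powers:
  (t⁷)¹ = t⁷, (t⁷)² = t¹⁴, (t⁷)³ = t⁵, (t⁷)⁴ = t¹², (t⁷)⁵ = t³, (t⁷)⁶ = t¹⁰, (t⁷)⁷ = t, (t⁷)⁸ = t⁸, (t⁷)⁹ = t¹⁵, (t⁷)¹⁰ = t⁶, (t⁷)¹¹ = t¹³, (t⁷)¹² = t⁴, (t⁷)¹³ = t¹¹, (t⁷)¹⁴ = t², (t⁷)¹⁵ = t⁹, (t⁷)¹⁶ = e.
So |⟨t⁷⟩| = ord(t⁷) = 16. With |G| = 16, by Lagrange [G : ⟨t⁷⟩] = 16/16 = 1.

Answer: 1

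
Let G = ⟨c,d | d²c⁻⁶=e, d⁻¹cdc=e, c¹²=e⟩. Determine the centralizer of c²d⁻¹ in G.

⟨c²d⁻¹⟩ ⊆ C_G(c²d⁻¹) since powers of c²d⁻¹ commute with c²d⁻¹; so |C_G(c²d⁻¹)| ≥ |⟨c²d⁻¹⟩| = 4.
By orbit–stabilizer, |C_G(c²d⁻¹)| = |G| / |conj. class of c²d⁻¹| = 24 / 6 = 4.
The 4 elements commuting with c²d⁻¹ are {e, c⁶, c²d, c²d⁻¹}.

Answer: {e, c⁶, c²d, c²d⁻¹}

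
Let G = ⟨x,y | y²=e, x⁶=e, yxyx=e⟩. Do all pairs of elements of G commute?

x·y = xy but y·x = x⁵y, so x·y ≠ y·x and G is not abelian.

Answer: No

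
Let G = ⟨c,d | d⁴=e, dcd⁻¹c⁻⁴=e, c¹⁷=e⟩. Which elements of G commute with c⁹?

⟨c⁹⟩ ⊆ C_G(c⁹) since powers of c⁹ commute with c⁹; so |C_G(c⁹)| ≥ |⟨c⁹⟩| = 17.
By orbit–stabilizer, |C_G(c⁹)| = |G| / |conj. class of c⁹| = 68 / 4 = 17.
The 17 elements commuting with c⁹ are {e, c, c², c³, c⁴, c⁵, c⁶, c⁷, c⁸, c⁹, c¹⁰, c¹¹, c¹², c¹³, c¹⁴, c¹⁵, c¹⁶}.

Answer: {e, c, c², c³, c⁴, c⁵, c⁶, c⁷, c⁸, c⁹, c¹⁰, c¹¹, c¹², c¹³, c¹⁴, c¹⁵, c¹⁶}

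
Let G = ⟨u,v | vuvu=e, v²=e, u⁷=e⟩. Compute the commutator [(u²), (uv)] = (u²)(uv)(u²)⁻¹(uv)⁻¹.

[(u²), (uv)] = (u²)·(uv)·(u²)⁻¹·(uv)⁻¹.
  (u²) · (uv) = u³v
  (u³v) · (u⁵) = u⁵v
  (u⁵v) · (uv) = u⁴

Answer: u⁴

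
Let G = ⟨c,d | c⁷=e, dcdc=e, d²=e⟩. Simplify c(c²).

Compute c · (c²) by multiplying left to right and reducing via the relations at each step:
  c · c² = c³

Answer: c³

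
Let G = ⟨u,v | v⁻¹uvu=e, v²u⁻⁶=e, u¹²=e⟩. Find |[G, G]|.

G' = [G, G] is generated by all commutators. The generator-pair commutators are: [u, v] = u².
The subgroup they normally generate is {e, u², u⁴, u⁶, u⁸, u¹⁰}, of order 6.
Check: |G/G'| = 24/6 = 4 is the order of the abelianisation.

Answer: 6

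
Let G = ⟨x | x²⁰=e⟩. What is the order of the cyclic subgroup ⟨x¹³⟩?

|⟨x¹³⟩| equals the order of x¹³. Compute successive powers until reaching e:
  (x¹³)¹ = x¹³, (x¹³)² = x⁶, (x¹³)³ = x¹⁹, (x¹³)⁴ = x¹², (x¹³)⁵ = x⁵, (x¹³)⁶ = x¹⁸, (x¹³)⁷ = x¹¹, (x¹³)⁸ = x⁴, (x¹³)⁹ = x¹⁷, (x¹³)¹⁰ = x¹⁰, (x¹³)¹¹ = x³, (x¹³)¹² = x¹⁶, (x¹³)¹³ = x⁹, (x¹³)¹⁴ = x², (x¹³)¹⁵ = x¹⁵, (x¹³)¹⁶ = x⁸, (x¹³)¹⁷ = x, (x¹³)¹⁸ = x¹⁴, (x¹³)¹⁹ = x⁷, (x¹³)²⁰ = e.
The smallest positive k with (x¹³)ᵏ = e is 20, so |⟨x¹³⟩| = 20.

Answer: 20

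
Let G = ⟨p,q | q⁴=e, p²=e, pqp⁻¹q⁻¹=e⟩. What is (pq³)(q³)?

Compute (pq³) · (q³) by multiplying left to right and reducing via the relations at each step:
  (pq³) · q³ = pq²

Answer: pq²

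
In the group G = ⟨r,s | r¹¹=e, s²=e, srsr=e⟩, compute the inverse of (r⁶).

The order of (r⁶) is 11 (smallest k with (r⁶)ᵏ = e), so (r⁶)⁻¹ = (r⁶)¹⁰ = r⁵.
Check: (r⁶) · (r⁵) → (r⁶) · r⁵ = e, giving e as required.

Answer: r⁵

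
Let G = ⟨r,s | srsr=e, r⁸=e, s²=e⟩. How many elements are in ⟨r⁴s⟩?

|⟨r⁴s⟩| equals the order of r⁴s. Compute successive powers until reaching e:
  (r⁴s)¹ = r⁴s, (r⁴s)² = e.
The smallest positive k with (r⁴s)ᵏ = e is 2, so |⟨r⁴s⟩| = 2.

Answer: 2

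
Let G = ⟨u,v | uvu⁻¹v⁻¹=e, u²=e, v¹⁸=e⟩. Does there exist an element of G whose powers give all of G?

|G| = 36, but the maximum element order in G is 18 < 36. No single element generates all of G, so G is not cyclic.

Answer: No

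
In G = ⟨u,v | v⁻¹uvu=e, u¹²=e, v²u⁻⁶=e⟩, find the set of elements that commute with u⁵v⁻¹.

⟨u⁵v⁻¹⟩ ⊆ C_G(u⁵v⁻¹) since powers of u⁵v⁻¹ commute with u⁵v⁻¹; so |C_G(u⁵v⁻¹)| ≥ |⟨u⁵v⁻¹⟩| = 4.
By orbit–stabilizer, |C_G(u⁵v⁻¹)| = |G| / |conj. class of u⁵v⁻¹| = 24 / 6 = 4.
The 4 elements commuting with u⁵v⁻¹ are {e, u⁶, u⁵v, u⁵v⁻¹}.

Answer: {e, u⁶, u⁵v, u⁵v⁻¹}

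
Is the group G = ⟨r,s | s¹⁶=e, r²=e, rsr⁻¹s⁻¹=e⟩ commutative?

Each pair of generators commutes: r·s = rs = s·r. Since the generators pairwise commute, every element of G commutes with every other, so G is abelian.

Answer: Yes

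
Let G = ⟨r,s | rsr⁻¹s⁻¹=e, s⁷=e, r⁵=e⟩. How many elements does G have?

Enumerate words in the generators, reducing via the relations: the distinct elements are
  {e, r, s, rs, r², r³, r⁴, s², s³, s⁴, s⁵, s⁶, rs², rs³, rs⁴, rs⁵, rs⁶, r²s, r³s, r⁴s, r²s², r²s³, r²s⁴, r²s⁵, r²s⁶, r³s², r³s³, r³s⁴, r³s⁵, r³s⁶, r⁴s², r⁴s³, r⁴s⁴, r⁴s⁵, r⁴s⁶}.
No further products give new elements, so |G| = 35.

Answer: 35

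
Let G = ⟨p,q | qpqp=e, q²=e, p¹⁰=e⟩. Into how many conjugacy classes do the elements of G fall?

The conjugacy classes (representative and size) are:
  [e] (size 1), [p] (size 2), [p²] (size 2), [p³] (size 2), [p⁴] (size 2), [p⁵] (size 1), [p²q] (size 5), [p³q] (size 5).
Class equation: 1 + 2 + 2 + 2 + 2 + 1 + 5 + 5 = 20 = |G|. So G has 8 conjugacy classes.

Answer: 8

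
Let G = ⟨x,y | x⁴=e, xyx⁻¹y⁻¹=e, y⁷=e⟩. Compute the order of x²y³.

Compute successive powers until reaching e:
  (x²y³)¹ = x²y³, (x²y³)² = y⁶, (x²y³)³ = x²y², (x²y³)⁴ = y⁵, (x²y³)⁵ = x²y, (x²y³)⁶ = y⁴, (x²y³)⁷ = x², (x²y³)⁸ = y³, (x²y³)⁹ = x²y⁶, (x²y³)¹⁰ = y², (x²y³)¹¹ = x²y⁵, (x²y³)¹² = y, (x²y³)¹³ = x²y⁴, (x²y³)¹⁴ = e.
The smallest positive k with (x²y³)ᵏ = e is 14.

Answer: 14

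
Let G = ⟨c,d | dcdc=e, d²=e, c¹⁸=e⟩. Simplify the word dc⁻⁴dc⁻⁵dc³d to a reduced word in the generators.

Multiply left to right, reducing at each step:
  d · c⁻⁴ = c⁴d
  (c⁴d) · d = c⁴
  (c⁴) · c⁻⁵ = c¹⁷
  (c¹⁷) · d = c¹⁷d
  (c¹⁷d) · c³ = c¹⁴d
  (c¹⁴d) · d = c¹⁴

Answer: c¹⁴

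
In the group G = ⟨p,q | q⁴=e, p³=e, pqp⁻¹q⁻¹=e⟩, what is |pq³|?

Compute successive powers until reaching e:
  (pq³)¹ = pq³, (pq³)² = p²q², (pq³)³ = q, (pq³)⁴ = p, (pq³)⁵ = p²q³, (pq³)⁶ = q², (pq³)⁷ = pq, (pq³)⁸ = p², (pq³)⁹ = q³, (pq³)¹⁰ = pq², (pq³)¹¹ = p²q, (pq³)¹² = e.
The smallest positive k with (pq³)ᵏ = e is 12.

Answer: 12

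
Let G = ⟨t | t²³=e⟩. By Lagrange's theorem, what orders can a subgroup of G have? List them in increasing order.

|G| = 23 = 23. By Lagrange's theorem the order of any subgroup divides 23; the divisors of 23 are 1, 23.

Answer: 1, 23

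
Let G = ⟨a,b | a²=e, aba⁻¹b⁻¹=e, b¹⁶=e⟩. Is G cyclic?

|G| = 32, but the maximum element order in G is 16 < 32. No single element generates all of G, so G is not cyclic.

Answer: No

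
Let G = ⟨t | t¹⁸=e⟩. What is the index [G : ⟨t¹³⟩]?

First find ord(t¹³) by computing successive powers:
  (t¹³)¹ = t¹³, (t¹³)² = t⁸, (t¹³)³ = t³, (t¹³)⁴ = t¹⁶, (t¹³)⁵ = t¹¹, (t¹³)⁶ = t⁶, (t¹³)⁷ = t, (t¹³)⁸ = t¹⁴, (t¹³)⁹ = t⁹, (t¹³)¹⁰ = t⁴, (t¹³)¹¹ = t¹⁷, (t¹³)¹² = t¹², (t¹³)¹³ = t⁷, (t¹³)¹⁴ = t², (t¹³)¹⁵ = t¹⁵, (t¹³)¹⁶ = t¹⁰, (t¹³)¹⁷ = t⁵, (t¹³)¹⁸ = e.
So |⟨t¹³⟩| = ord(t¹³) = 18. With |G| = 18, by Lagrange [G : ⟨t¹³⟩] = 18/18 = 1.

Answer: 1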